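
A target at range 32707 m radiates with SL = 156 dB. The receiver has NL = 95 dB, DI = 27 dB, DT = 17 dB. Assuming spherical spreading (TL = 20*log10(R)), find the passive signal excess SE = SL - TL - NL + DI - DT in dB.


-19.29 dB


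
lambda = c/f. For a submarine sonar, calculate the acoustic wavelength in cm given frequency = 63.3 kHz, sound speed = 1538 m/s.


2.43 cm


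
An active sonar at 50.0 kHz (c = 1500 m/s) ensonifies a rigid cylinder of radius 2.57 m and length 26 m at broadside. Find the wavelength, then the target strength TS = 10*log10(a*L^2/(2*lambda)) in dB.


Step 1: lambda = c/f = 1500/50000 = 0.03 m
Step 2: TS = 10*log10(a*L^2/(2*lambda)) = 10*log10(2.57*26^2/(2*0.03)) = 44.62

44.62 dB


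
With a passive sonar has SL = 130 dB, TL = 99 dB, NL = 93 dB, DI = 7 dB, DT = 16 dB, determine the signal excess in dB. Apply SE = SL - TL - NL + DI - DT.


SE = SL - TL - NL + DI - DT = 130 - 99 - 93 + 7 - 16 = -71

-71 dB


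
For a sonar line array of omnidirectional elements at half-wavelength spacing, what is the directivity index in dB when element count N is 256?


DI = 10*log10(256) = 24.08

24.08 dB


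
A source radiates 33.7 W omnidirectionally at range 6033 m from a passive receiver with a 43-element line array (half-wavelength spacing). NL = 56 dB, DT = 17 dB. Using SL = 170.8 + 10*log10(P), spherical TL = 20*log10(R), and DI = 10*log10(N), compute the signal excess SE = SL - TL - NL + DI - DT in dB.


Step 1: SL = 170.8 + 10*log10(33.7) = 186.08 dB
Step 2: TL = 20*log10(6033) = 75.61 dB
Step 3: DI = 10*log10(43) = 16.33 dB
Step 4: SE = SL - TL - NL + DI - DT = 186.08 - 75.61 - 56 + 16.33 - 17 = 53.8

53.8 dB


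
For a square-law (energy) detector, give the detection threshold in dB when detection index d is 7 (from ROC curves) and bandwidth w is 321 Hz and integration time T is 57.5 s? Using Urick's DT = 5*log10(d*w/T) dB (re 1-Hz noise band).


DT = 5*log10(d*w/T) = 5*log10(7 * 321 / 57.5) = 5*log10(39.08) = 7.96

7.96 dB


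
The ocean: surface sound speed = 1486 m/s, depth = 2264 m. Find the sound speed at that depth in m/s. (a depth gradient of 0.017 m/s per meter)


c = 1486 + 0.017 * 2264 = 1524.488

1524.488 m/s


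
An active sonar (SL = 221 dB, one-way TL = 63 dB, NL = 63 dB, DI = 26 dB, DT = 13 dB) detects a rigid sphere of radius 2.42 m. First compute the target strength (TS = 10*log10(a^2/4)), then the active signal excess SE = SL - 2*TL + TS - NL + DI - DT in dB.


Step 1: TS = 10*log10(2.42^2/4) = 1.66 dB
Step 2: SE = SL - 2*TL + TS - NL + DI - DT = 221 - 2*63 + (1.66) - 63 + 26 - 13 = 46.66

46.66 dB


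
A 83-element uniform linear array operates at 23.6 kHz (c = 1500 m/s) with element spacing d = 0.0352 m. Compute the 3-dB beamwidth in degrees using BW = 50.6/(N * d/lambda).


Step 1: lambda = 1500/23600 = 0.06356 m
Step 2: d/lambda = 0.0352/0.06356 = 0.5538
Step 3: BW = 50.6/(N * d/lambda) = 50.6/(83 * 0.5538) = 1.1

1.1 deg


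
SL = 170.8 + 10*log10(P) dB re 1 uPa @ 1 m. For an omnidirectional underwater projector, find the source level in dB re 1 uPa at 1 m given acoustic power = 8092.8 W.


SL = 170.8 + 10*log10(8092.8) = 170.8 + 39.08 = 209.88

209.88 dB


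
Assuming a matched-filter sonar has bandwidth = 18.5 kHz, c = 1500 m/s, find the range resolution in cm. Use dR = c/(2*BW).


dR = c/(2*BW) = 1500 / (2 * 18.5e3) = 0.0405 m = 4.05 cm

4.05 cm


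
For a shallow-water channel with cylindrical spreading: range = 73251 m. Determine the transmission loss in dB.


TL = 10*log10(73251) = 48.65

48.65 dB


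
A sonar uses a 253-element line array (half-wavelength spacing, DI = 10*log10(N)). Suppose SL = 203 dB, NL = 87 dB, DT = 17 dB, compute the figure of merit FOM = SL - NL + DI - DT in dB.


Step 1: DI = 10*log10(253) = 24.03 dB
Step 2: FOM = SL - NL + DI - DT = 203 - 87 + 24.03 - 17 = 123.03

123.03 dB


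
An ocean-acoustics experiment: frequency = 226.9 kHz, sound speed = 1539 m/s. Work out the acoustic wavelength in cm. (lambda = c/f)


lambda = c/f = 1539 / 226900 = 0.0068 m = 0.68 cm

0.68 cm


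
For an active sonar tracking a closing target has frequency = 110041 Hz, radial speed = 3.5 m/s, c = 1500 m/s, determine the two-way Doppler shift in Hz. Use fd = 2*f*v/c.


fd = 2*f*v/c = 2 * 110041 * 3.5 / 1500 = 513.52

513.52 Hz


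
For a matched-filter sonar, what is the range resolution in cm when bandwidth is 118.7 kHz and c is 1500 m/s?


dR = c/(2*BW) = 1500 / (2 * 118.7e3) = 0.0063 m = 0.63 cm

0.63 cm


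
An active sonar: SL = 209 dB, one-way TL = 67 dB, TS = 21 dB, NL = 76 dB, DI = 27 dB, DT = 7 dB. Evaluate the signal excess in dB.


40 dB


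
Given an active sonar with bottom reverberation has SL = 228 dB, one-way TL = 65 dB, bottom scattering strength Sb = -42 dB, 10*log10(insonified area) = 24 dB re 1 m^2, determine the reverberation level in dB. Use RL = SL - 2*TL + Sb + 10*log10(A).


RL = SL - 2*TL + Sb + 10*log10(A) = 228 - 2*65 + (-42) + 24 = 80

80 dB


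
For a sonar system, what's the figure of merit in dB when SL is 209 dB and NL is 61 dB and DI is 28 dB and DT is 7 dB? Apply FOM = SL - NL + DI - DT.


169 dB


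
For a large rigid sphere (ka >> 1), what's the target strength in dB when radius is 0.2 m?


TS = 10*log10(0.2^2 / 4) = 10*log10(0.01) = -20.0

-20.0 dB


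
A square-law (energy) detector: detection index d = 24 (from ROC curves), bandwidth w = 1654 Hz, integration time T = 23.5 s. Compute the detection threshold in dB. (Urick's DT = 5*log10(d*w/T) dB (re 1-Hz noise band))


DT = 5*log10(d*w/T) = 5*log10(24 * 1654 / 23.5) = 5*log10(1689.19) = 16.14

16.14 dB


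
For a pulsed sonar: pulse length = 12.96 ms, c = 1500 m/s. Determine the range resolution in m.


9.72 m


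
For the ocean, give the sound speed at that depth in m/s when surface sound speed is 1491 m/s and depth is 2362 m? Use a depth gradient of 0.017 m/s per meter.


c = 1491 + 0.017 * 2362 = 1531.154

1531.154 m/s


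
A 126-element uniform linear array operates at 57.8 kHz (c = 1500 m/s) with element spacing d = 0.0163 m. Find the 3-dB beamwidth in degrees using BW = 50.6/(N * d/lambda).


Step 1: lambda = 1500/57800 = 0.02595 m
Step 2: d/lambda = 0.0163/0.02595 = 0.6281
Step 3: BW = 50.6/(N * d/lambda) = 50.6/(126 * 0.6281) = 0.64

0.64 deg


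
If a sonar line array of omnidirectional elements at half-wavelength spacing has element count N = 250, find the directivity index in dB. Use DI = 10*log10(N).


23.98 dB


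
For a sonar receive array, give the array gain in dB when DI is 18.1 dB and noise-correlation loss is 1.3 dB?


16.8 dB


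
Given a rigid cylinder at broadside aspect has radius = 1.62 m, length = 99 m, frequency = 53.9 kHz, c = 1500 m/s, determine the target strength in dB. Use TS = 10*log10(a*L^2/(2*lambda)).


54.55 dB


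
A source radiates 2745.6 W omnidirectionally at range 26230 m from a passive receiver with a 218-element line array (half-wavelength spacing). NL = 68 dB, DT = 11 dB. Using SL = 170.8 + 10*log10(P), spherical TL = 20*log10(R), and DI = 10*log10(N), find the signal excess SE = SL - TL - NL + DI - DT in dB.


Step 1: SL = 170.8 + 10*log10(2745.6) = 205.19 dB
Step 2: TL = 20*log10(26230) = 88.38 dB
Step 3: DI = 10*log10(218) = 23.38 dB
Step 4: SE = SL - TL - NL + DI - DT = 205.19 - 88.38 - 68 + 23.38 - 11 = 61.19

61.19 dB


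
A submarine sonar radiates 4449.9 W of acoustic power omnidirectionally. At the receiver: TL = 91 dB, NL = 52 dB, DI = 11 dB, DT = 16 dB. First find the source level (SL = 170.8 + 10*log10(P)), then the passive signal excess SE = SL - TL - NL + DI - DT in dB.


Step 1: SL = 170.8 + 10*log10(4449.9) = 207.28 dB
Step 2: SE = SL - TL - NL + DI - DT = 207.28 - 91 - 52 + 11 - 16 = 59.28

59.28 dB


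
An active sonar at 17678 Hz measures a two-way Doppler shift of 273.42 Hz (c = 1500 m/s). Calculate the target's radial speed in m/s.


From fd = 2*f*v/c, v = c*fd/(2*f) = 1500 * 273.42 / (2*17678) = 11.6

11.6 m/s


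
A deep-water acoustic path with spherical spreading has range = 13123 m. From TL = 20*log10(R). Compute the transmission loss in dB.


82.36 dB


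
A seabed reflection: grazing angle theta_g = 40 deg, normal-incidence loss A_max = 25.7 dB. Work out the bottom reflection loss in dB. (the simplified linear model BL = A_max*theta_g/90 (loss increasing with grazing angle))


BL = A_max * theta_g / 90 = 25.7 * 40 / 90 = 11.42

11.42 dB


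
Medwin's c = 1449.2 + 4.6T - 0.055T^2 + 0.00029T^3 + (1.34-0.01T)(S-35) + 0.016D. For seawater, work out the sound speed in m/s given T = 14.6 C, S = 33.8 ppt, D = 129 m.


c = 1449.2 + 4.6*14.6 - 0.055*14.6^2 + 0.00029*14.6^3 + (1.34 - 0.01*14.6)*(33.8 - 35) + 0.016*129 = 1506.17

1506.17 m/s


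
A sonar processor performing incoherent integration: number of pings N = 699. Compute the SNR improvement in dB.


Gain = 5*log10(699) = 14.22

14.22 dB


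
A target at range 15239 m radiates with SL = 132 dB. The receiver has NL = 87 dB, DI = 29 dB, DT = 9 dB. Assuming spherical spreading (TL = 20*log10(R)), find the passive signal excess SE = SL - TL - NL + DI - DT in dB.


-18.66 dB


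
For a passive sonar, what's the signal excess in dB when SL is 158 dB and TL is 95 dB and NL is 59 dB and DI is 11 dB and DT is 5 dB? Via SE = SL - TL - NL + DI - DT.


SE = SL - TL - NL + DI - DT = 158 - 95 - 59 + 11 - 5 = 10

10 dB


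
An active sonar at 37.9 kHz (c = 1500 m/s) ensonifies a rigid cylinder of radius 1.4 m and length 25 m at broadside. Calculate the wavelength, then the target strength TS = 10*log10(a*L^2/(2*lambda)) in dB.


Step 1: lambda = c/f = 1500/37900 = 0.03958 m
Step 2: TS = 10*log10(a*L^2/(2*lambda)) = 10*log10(1.4*25^2/(2*0.03958)) = 40.44

40.44 dB


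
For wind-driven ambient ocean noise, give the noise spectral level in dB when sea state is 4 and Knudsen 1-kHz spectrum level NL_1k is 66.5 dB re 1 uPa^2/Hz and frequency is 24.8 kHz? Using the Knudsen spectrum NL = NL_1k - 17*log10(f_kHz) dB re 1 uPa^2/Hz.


NL = NL_1k - 17*log10(f_kHz) = 66.5 - 17*log10(24.8) = 66.5 - (23.71) = 42.79

42.79 dB


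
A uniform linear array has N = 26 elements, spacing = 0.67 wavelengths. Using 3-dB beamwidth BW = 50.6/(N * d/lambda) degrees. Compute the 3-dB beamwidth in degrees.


2.9 deg


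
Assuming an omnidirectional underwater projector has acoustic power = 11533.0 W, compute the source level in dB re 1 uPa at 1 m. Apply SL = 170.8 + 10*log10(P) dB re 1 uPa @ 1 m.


SL = 170.8 + 10*log10(11533.0) = 170.8 + 40.62 = 211.42

211.42 dB


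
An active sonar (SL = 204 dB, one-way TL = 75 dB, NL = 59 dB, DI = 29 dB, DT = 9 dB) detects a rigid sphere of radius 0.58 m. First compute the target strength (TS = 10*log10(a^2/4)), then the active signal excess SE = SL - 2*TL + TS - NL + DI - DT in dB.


Step 1: TS = 10*log10(0.58^2/4) = -10.75 dB
Step 2: SE = SL - 2*TL + TS - NL + DI - DT = 204 - 2*75 + (-10.75) - 59 + 29 - 9 = 4.25

4.25 dB


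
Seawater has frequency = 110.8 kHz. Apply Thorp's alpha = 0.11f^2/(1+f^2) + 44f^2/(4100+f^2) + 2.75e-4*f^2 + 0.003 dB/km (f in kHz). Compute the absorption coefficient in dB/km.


36.473 dB/km


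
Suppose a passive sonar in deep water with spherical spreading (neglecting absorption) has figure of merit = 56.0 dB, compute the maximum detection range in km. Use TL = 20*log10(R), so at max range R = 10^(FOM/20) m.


At max range FOM = TL, so 20*log10(R) = 56.0
R = 10^(56.0/20) = 630.96 m = 0.63 km

0.63 km


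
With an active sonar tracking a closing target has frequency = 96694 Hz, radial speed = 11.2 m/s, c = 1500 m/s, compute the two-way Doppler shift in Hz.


fd = 2*f*v/c = 2 * 96694 * 11.2 / 1500 = 1443.96

1443.96 Hz


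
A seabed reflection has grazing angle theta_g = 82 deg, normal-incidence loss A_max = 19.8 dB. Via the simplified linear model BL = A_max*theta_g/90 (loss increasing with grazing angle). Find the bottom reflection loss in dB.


BL = A_max * theta_g / 90 = 19.8 * 82 / 90 = 18.04

18.04 dB


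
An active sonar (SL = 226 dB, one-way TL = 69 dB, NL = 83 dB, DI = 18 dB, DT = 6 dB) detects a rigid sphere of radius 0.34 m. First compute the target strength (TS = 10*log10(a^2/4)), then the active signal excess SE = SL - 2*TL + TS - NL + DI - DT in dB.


Step 1: TS = 10*log10(0.34^2/4) = -15.39 dB
Step 2: SE = SL - 2*TL + TS - NL + DI - DT = 226 - 2*69 + (-15.39) - 83 + 18 - 6 = 1.61

1.61 dB


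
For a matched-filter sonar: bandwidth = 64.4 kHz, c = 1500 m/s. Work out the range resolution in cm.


dR = c/(2*BW) = 1500 / (2 * 64.4e3) = 0.0116 m = 1.16 cm

1.16 cm


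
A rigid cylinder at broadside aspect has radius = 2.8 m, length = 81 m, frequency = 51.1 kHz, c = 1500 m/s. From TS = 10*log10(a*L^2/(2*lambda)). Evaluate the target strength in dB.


lambda = 1500/51100 = 0.02935 m
TS = 10*log10(2.8*81^2/(2*0.02935)) = 54.95

54.95 dB


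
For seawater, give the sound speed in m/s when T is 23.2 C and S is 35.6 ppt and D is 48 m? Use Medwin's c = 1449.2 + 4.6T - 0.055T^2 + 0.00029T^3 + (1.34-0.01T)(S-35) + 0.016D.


c = 1449.2 + 4.6*23.2 - 0.055*23.2^2 + 0.00029*23.2^3 + (1.34 - 0.01*23.2)*(35.6 - 35) + 0.016*48 = 1531.37

1531.37 m/s


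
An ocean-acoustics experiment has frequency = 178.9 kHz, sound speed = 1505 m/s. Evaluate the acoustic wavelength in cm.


0.84 cm


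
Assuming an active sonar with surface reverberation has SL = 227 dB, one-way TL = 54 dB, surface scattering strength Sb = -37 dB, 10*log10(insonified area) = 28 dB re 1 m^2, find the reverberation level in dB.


110 dB


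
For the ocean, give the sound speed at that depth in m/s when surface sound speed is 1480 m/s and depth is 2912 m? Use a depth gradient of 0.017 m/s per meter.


1529.504 m/s


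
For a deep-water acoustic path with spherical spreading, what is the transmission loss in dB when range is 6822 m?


TL = 20*log10(6822) = 76.68

76.68 dB


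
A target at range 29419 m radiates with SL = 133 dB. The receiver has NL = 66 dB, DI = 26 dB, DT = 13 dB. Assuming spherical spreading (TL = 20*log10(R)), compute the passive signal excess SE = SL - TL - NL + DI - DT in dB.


Step 1: TL = 20*log10(29419) = 89.37 dB
Step 2: SE = 133 - 89.37 - 66 + 26 - 13 = -9.37

-9.37 dB


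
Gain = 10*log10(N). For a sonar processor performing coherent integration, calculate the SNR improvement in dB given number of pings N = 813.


Gain = 10*log10(813) = 29.1

29.1 dB


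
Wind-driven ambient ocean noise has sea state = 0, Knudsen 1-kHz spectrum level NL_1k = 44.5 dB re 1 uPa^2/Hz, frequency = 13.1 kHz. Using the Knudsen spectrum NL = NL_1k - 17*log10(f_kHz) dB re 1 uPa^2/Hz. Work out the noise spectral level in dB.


NL = NL_1k - 17*log10(f_kHz) = 44.5 - 17*log10(13.1) = 44.5 - (18.99) = 25.51

25.51 dB


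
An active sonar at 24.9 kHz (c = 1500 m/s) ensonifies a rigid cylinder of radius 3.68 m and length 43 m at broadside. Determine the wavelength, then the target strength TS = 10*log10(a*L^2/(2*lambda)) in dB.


Step 1: lambda = c/f = 1500/24900 = 0.06024 m
Step 2: TS = 10*log10(a*L^2/(2*lambda)) = 10*log10(3.68*43^2/(2*0.06024)) = 47.52

47.52 dB


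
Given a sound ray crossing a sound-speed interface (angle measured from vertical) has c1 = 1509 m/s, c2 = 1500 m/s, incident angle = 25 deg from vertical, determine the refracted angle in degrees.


sin(theta2) = (c2/c1)*sin(theta1) = (1500/1509)*sin(25 deg) = 0.4201
theta2 = arcsin(0.4201) = 24.84

24.84 deg


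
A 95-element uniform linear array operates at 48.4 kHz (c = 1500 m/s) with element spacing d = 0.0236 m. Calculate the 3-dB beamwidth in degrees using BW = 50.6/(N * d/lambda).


Step 1: lambda = 1500/48400 = 0.03099 m
Step 2: d/lambda = 0.0236/0.03099 = 0.7615
Step 3: BW = 50.6/(N * d/lambda) = 50.6/(95 * 0.7615) = 0.7

0.7 deg


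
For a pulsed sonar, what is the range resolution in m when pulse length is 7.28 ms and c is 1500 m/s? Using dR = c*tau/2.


5.46 m


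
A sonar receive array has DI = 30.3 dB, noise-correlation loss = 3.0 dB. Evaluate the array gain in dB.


AG = DI - L_corr = 30.3 - 3.0 = 27.3

27.3 dB


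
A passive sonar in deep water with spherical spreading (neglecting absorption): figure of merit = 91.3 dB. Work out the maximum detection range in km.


36.73 km


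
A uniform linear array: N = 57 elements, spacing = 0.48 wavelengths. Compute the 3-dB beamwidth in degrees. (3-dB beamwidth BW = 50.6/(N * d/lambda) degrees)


1.85 deg


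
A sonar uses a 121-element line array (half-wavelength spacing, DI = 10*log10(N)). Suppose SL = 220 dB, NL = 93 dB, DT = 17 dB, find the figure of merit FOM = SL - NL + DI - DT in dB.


Step 1: DI = 10*log10(121) = 20.83 dB
Step 2: FOM = SL - NL + DI - DT = 220 - 93 + 20.83 - 17 = 130.83

130.83 dB


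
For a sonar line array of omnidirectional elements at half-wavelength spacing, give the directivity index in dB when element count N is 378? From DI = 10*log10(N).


25.77 dB


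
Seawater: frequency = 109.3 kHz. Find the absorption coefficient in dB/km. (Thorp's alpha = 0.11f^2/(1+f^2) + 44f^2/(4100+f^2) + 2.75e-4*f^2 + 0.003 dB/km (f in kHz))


f^2 = 11946.49
alpha = 0.11*11946.49/(1+11946.49) + 44*11946.49/(4100+11946.49) + 2.75e-4*11946.49 + 0.003 = 36.156

36.156 dB/km


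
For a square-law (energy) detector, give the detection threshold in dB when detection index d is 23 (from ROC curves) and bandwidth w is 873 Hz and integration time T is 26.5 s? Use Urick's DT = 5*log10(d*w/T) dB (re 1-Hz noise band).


DT = 5*log10(d*w/T) = 5*log10(23 * 873 / 26.5) = 5*log10(757.7) = 14.4

14.4 dB


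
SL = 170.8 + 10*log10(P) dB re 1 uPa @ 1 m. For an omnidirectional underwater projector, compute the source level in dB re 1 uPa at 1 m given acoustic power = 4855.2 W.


SL = 170.8 + 10*log10(4855.2) = 170.8 + 36.86 = 207.66

207.66 dB


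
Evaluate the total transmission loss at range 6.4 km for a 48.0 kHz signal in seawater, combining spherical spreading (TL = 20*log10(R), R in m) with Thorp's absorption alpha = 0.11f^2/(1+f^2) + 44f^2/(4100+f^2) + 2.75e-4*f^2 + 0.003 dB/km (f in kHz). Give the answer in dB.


Step 1 (Thorp): alpha = 0.11*2304.0/(1+2304.0) + 44*2304.0/(4100+2304.0) + 2.75e-4*2304.0 + 0.003 = 16.5767 dB/km
Step 2: TL_spread = 20*log10(6400) = 76.12 dB
Step 3: TL_abs = alpha*R = 16.5767 * 6.4 = 106.09 dB
Step 4: TL_total = 76.12 + 106.09 = 182.21

182.21 dB


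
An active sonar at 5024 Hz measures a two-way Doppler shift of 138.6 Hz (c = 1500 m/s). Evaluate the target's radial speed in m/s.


20.69 m/s


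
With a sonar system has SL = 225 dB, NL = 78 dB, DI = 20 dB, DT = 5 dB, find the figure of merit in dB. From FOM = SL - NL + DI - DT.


162 dB


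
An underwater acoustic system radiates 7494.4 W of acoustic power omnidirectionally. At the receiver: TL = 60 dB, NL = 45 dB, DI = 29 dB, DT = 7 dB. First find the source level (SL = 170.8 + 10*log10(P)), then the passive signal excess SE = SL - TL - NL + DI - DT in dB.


Step 1: SL = 170.8 + 10*log10(7494.4) = 209.55 dB
Step 2: SE = SL - TL - NL + DI - DT = 209.55 - 60 - 45 + 29 - 7 = 126.55

126.55 dB


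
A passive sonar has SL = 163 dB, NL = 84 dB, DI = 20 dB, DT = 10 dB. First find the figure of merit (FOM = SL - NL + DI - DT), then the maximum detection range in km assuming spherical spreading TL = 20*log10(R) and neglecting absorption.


Step 1: FOM = SL - NL + DI - DT = 163 - 84 + 20 - 10 = 89 dB
Step 2: at max range FOM = TL = 20*log10(R), so R = 10^(89/20) = 28183.83 m = 28.18 km

28.18 km


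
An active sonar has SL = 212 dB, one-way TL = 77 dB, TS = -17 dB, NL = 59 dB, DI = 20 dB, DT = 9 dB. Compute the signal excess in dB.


-7 dB


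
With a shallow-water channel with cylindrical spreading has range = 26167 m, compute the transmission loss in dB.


44.18 dB


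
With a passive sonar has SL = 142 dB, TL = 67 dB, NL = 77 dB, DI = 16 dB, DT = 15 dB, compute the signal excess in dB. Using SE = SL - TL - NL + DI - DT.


SE = SL - TL - NL + DI - DT = 142 - 67 - 77 + 16 - 15 = -1

-1 dB


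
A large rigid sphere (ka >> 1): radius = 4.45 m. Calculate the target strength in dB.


TS = 10*log10(4.45^2 / 4) = 10*log10(4.950625) = 6.95

6.95 dB


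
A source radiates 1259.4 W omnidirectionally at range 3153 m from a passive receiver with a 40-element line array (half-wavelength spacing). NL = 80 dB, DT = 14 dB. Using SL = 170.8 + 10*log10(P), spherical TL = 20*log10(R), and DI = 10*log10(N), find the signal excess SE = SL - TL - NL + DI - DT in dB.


Step 1: SL = 170.8 + 10*log10(1259.4) = 201.8 dB
Step 2: TL = 20*log10(3153) = 69.97 dB
Step 3: DI = 10*log10(40) = 16.02 dB
Step 4: SE = SL - TL - NL + DI - DT = 201.8 - 69.97 - 80 + 16.02 - 14 = 53.85

53.85 dB


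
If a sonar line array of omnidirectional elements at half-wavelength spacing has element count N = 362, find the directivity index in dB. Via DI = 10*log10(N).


DI = 10*log10(362) = 25.59

25.59 dB


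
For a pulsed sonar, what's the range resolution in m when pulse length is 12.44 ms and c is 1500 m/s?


9.33 m


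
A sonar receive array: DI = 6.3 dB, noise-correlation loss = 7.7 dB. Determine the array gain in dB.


AG = DI - L_corr = 6.3 - 7.7 = -1.4

-1.4 dB


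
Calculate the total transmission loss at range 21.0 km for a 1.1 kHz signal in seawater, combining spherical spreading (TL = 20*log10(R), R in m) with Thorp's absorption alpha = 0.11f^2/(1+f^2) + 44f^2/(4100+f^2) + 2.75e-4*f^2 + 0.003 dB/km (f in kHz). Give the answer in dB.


Step 1 (Thorp): alpha = 0.11*1.21/(1+1.21) + 44*1.21/(4100+1.21) + 2.75e-4*1.21 + 0.003 = 0.0765 dB/km
Step 2: TL_spread = 20*log10(21000) = 86.44 dB
Step 3: TL_abs = alpha*R = 0.0765 * 21.0 = 1.61 dB
Step 4: TL_total = 86.44 + 1.61 = 88.05

88.05 dB


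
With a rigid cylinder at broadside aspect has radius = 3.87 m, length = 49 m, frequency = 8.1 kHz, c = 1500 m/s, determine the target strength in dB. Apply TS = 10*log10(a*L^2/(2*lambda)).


lambda = 1500/8100 = 0.18519 m
TS = 10*log10(3.87*49^2/(2*0.18519)) = 43.99

43.99 dB


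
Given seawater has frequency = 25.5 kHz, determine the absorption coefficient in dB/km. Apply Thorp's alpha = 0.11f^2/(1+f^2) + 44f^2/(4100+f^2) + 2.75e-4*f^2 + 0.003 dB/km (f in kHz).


6.315 dB/km


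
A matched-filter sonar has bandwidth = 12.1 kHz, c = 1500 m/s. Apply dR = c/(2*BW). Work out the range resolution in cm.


6.2 cm


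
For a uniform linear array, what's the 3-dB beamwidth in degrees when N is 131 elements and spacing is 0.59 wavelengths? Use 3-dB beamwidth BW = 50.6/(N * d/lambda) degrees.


BW = 50.6 / (131 * 0.59) = 50.6 / 77.29 = 0.65

0.65 deg


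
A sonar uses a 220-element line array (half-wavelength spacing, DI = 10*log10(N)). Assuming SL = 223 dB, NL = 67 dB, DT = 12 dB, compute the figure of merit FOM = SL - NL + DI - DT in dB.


167.42 dB


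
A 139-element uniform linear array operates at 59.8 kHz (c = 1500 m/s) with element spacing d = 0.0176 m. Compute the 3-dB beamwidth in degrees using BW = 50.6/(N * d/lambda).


Step 1: lambda = 1500/59800 = 0.02508 m
Step 2: d/lambda = 0.0176/0.02508 = 0.7018
Step 3: BW = 50.6/(N * d/lambda) = 50.6/(139 * 0.7018) = 0.52

0.52 deg


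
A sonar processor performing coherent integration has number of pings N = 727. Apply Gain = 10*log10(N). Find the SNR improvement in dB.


28.62 dB


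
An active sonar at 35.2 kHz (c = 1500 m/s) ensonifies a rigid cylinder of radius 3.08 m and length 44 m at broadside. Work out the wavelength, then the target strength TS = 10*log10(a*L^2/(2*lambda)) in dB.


Step 1: lambda = c/f = 1500/35200 = 0.04261 m
Step 2: TS = 10*log10(a*L^2/(2*lambda)) = 10*log10(3.08*44^2/(2*0.04261)) = 48.45

48.45 dB


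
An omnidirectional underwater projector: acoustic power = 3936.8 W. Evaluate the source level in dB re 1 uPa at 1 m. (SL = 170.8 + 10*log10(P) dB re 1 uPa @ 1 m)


206.75 dB


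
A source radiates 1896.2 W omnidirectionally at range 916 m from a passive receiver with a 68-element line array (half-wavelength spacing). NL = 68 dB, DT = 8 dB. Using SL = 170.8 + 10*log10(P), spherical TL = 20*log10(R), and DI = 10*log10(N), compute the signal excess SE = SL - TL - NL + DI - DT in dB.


Step 1: SL = 170.8 + 10*log10(1896.2) = 203.58 dB
Step 2: TL = 20*log10(916) = 59.24 dB
Step 3: DI = 10*log10(68) = 18.33 dB
Step 4: SE = SL - TL - NL + DI - DT = 203.58 - 59.24 - 68 + 18.33 - 8 = 86.67

86.67 dB


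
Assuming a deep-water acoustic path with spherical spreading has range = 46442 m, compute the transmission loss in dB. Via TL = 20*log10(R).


TL = 20*log10(46442) = 93.34

93.34 dB


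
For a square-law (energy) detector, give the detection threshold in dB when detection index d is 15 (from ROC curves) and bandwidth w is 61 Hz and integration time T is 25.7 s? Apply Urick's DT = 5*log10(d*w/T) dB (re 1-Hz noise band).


7.76 dB


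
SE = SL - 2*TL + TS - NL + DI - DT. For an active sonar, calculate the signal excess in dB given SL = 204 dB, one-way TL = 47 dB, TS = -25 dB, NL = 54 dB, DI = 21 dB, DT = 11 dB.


41 dB


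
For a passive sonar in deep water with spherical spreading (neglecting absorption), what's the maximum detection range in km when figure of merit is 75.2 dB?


At max range FOM = TL, so 20*log10(R) = 75.2
R = 10^(75.2/20) = 5754.4 m = 5.75 km

5.75 km


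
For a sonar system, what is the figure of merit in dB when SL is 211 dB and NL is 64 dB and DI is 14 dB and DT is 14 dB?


147 dB


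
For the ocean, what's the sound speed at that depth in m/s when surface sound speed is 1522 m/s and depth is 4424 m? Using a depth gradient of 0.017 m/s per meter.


1597.208 m/s


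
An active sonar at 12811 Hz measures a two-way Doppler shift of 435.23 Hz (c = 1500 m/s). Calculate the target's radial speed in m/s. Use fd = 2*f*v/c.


From fd = 2*f*v/c, v = c*fd/(2*f) = 1500 * 435.23 / (2*12811) = 25.48

25.48 m/s


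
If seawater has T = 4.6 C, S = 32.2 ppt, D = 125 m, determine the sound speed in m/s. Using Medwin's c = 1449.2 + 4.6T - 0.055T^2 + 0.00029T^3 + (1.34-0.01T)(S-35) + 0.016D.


c = 1449.2 + 4.6*4.6 - 0.055*4.6^2 + 0.00029*4.6^3 + (1.34 - 0.01*4.6)*(32.2 - 35) + 0.016*125 = 1467.6

1467.6 m/s


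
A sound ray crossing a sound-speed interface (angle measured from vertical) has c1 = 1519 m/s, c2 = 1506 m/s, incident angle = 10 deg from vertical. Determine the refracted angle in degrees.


9.91 deg


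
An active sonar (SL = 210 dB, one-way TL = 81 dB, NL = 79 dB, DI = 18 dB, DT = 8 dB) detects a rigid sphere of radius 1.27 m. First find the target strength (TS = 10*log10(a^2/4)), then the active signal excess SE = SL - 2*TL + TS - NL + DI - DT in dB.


Step 1: TS = 10*log10(1.27^2/4) = -3.94 dB
Step 2: SE = SL - 2*TL + TS - NL + DI - DT = 210 - 2*81 + (-3.94) - 79 + 18 - 8 = -24.94

-24.94 dB


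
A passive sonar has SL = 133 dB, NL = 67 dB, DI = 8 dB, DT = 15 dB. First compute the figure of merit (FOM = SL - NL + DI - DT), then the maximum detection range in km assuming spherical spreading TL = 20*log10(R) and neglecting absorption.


Step 1: FOM = SL - NL + DI - DT = 133 - 67 + 8 - 15 = 59 dB
Step 2: at max range FOM = TL = 20*log10(R), so R = 10^(59/20) = 891.25 m = 0.89 km

0.89 km


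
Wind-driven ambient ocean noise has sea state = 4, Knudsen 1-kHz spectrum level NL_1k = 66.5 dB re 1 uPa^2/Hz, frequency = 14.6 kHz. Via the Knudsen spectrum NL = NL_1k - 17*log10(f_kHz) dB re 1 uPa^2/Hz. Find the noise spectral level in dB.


46.71 dB


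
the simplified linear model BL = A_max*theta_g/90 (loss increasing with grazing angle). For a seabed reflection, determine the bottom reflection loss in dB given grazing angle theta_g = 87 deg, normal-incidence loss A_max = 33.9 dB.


BL = A_max * theta_g / 90 = 33.9 * 87 / 90 = 32.77

32.77 dB


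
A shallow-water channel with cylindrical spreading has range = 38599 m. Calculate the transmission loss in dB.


TL = 10*log10(38599) = 45.87

45.87 dB


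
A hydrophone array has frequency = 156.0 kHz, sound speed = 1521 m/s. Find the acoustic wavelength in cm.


0.97 cm


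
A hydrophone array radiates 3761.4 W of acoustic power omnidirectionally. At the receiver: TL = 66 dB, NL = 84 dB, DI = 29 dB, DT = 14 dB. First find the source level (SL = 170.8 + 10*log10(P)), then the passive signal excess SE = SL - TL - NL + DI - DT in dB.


Step 1: SL = 170.8 + 10*log10(3761.4) = 206.55 dB
Step 2: SE = SL - TL - NL + DI - DT = 206.55 - 66 - 84 + 29 - 14 = 71.55

71.55 dB


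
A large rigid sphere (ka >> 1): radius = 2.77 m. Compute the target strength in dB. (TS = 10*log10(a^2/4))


2.83 dB


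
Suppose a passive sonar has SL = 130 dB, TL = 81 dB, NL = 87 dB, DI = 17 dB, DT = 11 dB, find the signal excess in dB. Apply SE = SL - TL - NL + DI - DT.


SE = SL - TL - NL + DI - DT = 130 - 81 - 87 + 17 - 11 = -32

-32 dB


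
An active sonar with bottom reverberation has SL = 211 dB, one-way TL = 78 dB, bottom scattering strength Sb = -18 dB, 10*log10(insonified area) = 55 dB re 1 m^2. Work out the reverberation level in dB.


RL = SL - 2*TL + Sb + 10*log10(A) = 211 - 2*78 + (-18) + 55 = 92

92 dB


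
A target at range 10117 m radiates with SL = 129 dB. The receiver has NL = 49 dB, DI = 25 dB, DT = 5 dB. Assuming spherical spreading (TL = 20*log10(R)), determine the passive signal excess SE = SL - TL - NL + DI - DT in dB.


Step 1: TL = 20*log10(10117) = 80.1 dB
Step 2: SE = 129 - 80.1 - 49 + 25 - 5 = 19.9

19.9 dB


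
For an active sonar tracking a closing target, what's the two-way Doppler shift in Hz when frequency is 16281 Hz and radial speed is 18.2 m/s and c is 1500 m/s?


fd = 2*f*v/c = 2 * 16281 * 18.2 / 1500 = 395.09

395.09 Hz


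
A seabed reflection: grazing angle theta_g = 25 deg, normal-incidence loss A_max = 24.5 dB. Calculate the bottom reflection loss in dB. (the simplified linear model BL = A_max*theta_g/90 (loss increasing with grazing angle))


6.81 dB


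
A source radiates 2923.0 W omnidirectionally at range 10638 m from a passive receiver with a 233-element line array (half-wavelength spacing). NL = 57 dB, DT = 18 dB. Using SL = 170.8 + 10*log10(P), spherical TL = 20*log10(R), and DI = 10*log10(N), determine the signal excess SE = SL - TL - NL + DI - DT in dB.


73.59 dB


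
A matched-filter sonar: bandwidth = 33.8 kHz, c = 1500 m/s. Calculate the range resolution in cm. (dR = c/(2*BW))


dR = c/(2*BW) = 1500 / (2 * 33.8e3) = 0.0222 m = 2.22 cm

2.22 cm


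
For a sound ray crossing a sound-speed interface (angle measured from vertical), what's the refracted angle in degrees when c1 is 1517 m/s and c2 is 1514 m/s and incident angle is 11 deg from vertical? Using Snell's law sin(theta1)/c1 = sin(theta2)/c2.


sin(theta2) = (c2/c1)*sin(theta1) = (1514/1517)*sin(11 deg) = 0.19043
theta2 = arcsin(0.19043) = 10.98

10.98 deg


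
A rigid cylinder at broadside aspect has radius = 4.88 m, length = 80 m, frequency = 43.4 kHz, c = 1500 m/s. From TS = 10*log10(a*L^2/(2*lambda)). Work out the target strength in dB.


lambda = 1500/43400 = 0.03456 m
TS = 10*log10(4.88*80^2/(2*0.03456)) = 56.55

56.55 dB


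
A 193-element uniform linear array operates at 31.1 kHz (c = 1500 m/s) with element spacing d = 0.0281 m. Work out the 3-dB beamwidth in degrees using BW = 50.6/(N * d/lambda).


Step 1: lambda = 1500/31100 = 0.04823 m
Step 2: d/lambda = 0.0281/0.04823 = 0.5826
Step 3: BW = 50.6/(N * d/lambda) = 50.6/(193 * 0.5826) = 0.45

0.45 deg


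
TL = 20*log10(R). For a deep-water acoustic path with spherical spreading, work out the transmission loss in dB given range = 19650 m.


85.87 dB


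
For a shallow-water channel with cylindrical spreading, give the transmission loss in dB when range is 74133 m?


TL = 10*log10(74133) = 48.7

48.7 dB


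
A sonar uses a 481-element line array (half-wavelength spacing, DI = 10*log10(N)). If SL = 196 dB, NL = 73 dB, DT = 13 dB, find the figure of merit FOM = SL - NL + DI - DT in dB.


Step 1: DI = 10*log10(481) = 26.82 dB
Step 2: FOM = SL - NL + DI - DT = 196 - 73 + 26.82 - 13 = 136.82

136.82 dB


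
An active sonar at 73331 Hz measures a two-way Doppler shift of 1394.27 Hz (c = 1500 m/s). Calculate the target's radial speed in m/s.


From fd = 2*f*v/c, v = c*fd/(2*f) = 1500 * 1394.27 / (2*73331) = 14.26

14.26 m/s


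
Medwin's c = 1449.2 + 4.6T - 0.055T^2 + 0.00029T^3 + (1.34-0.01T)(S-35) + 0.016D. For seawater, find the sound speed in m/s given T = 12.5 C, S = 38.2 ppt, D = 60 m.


1503.52 m/s


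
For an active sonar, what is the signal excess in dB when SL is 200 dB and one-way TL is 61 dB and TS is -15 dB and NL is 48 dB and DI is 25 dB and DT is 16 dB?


24 dB


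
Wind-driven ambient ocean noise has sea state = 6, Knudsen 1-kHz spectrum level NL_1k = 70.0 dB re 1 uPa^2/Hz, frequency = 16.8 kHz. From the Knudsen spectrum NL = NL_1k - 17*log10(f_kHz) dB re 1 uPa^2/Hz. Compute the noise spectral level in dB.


NL = NL_1k - 17*log10(f_kHz) = 70.0 - 17*log10(16.8) = 70.0 - (20.83) = 49.17

49.17 dB


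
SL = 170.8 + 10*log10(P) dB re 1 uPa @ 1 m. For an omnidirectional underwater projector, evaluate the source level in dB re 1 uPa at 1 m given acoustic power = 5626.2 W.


208.3 dB


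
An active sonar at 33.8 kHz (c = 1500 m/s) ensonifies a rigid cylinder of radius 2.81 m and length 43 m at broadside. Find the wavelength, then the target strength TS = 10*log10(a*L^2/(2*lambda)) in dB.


Step 1: lambda = c/f = 1500/33800 = 0.04438 m
Step 2: TS = 10*log10(a*L^2/(2*lambda)) = 10*log10(2.81*43^2/(2*0.04438)) = 47.67

47.67 dB


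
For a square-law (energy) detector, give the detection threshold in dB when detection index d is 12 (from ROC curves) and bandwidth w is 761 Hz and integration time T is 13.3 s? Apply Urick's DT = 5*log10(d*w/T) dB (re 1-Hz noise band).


14.18 dB


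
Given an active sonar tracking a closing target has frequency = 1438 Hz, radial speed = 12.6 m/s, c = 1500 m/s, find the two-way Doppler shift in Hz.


fd = 2*f*v/c = 2 * 1438 * 12.6 / 1500 = 24.16

24.16 Hz


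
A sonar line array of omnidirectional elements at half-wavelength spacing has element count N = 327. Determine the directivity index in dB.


DI = 10*log10(327) = 25.15

25.15 dB


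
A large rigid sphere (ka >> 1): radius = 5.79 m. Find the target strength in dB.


TS = 10*log10(5.79^2 / 4) = 10*log10(8.381025) = 9.23

9.23 dB


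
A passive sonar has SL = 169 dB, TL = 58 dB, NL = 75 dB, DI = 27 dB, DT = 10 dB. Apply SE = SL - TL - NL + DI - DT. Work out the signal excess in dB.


SE = SL - TL - NL + DI - DT = 169 - 58 - 75 + 27 - 10 = 53

53 dB


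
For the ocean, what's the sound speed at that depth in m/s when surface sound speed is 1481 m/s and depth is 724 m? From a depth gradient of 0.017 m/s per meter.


1493.308 m/s


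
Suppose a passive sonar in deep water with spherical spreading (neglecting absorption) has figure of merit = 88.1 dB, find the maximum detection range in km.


25.41 km


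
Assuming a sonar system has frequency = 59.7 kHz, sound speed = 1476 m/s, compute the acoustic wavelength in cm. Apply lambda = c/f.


lambda = c/f = 1476 / 59700 = 0.0247 m = 2.47 cm

2.47 cm


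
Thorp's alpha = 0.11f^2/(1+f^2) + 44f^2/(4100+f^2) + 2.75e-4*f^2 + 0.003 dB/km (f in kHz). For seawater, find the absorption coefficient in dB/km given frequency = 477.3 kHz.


105.984 dB/km


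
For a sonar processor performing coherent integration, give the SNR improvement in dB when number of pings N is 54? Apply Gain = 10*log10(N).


Gain = 10*log10(54) = 17.32

17.32 dB


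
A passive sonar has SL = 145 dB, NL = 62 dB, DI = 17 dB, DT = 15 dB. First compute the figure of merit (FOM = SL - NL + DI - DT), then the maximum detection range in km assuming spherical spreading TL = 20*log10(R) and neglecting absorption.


Step 1: FOM = SL - NL + DI - DT = 145 - 62 + 17 - 15 = 85 dB
Step 2: at max range FOM = TL = 20*log10(R), so R = 10^(85/20) = 17782.79 m = 17.78 km

17.78 km


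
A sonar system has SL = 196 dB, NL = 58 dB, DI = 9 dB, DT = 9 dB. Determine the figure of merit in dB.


138 dB


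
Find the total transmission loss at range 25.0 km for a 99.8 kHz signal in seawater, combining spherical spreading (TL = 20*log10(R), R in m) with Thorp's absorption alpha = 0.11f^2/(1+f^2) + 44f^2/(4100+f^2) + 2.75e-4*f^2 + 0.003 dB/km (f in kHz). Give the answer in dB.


938.49 dB


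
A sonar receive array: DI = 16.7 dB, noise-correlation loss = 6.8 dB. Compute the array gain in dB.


AG = DI - L_corr = 16.7 - 6.8 = 9.9

9.9 dB


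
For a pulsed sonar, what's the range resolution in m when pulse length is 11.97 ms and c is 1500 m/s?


8.9775 m


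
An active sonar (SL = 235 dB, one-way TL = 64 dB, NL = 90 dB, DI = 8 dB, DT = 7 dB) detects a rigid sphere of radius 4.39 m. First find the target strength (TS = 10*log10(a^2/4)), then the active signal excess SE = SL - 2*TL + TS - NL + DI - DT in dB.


Step 1: TS = 10*log10(4.39^2/4) = 6.83 dB
Step 2: SE = SL - 2*TL + TS - NL + DI - DT = 235 - 2*64 + (6.83) - 90 + 8 - 7 = 24.83

24.83 dB


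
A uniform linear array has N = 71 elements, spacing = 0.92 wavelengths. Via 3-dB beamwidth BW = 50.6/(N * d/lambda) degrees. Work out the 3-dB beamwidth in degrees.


BW = 50.6 / (71 * 0.92) = 50.6 / 65.32 = 0.77

0.77 deg


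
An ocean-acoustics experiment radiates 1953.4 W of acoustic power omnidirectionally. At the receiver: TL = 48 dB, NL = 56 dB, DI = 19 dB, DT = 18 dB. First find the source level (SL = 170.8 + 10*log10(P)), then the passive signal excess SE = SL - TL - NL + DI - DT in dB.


Step 1: SL = 170.8 + 10*log10(1953.4) = 203.71 dB
Step 2: SE = SL - TL - NL + DI - DT = 203.71 - 48 - 56 + 19 - 18 = 100.71

100.71 dB


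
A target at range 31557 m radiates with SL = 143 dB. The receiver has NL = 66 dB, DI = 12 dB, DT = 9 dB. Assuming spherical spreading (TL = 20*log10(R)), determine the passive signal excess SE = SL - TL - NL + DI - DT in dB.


-9.98 dB


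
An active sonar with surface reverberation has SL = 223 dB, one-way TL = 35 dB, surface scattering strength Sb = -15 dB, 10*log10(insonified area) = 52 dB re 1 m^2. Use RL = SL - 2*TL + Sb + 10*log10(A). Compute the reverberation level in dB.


RL = SL - 2*TL + Sb + 10*log10(A) = 223 - 2*35 + (-15) + 52 = 190

190 dB


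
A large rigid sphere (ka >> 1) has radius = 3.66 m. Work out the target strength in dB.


TS = 10*log10(3.66^2 / 4) = 10*log10(3.3489) = 5.25

5.25 dB


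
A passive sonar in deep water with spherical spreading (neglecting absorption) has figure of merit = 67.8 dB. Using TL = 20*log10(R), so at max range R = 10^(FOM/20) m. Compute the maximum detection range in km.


At max range FOM = TL, so 20*log10(R) = 67.8
R = 10^(67.8/20) = 2454.71 m = 2.45 km

2.45 km


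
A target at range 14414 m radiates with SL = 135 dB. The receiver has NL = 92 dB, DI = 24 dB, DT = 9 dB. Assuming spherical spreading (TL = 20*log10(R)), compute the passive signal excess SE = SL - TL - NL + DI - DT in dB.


Step 1: TL = 20*log10(14414) = 83.18 dB
Step 2: SE = 135 - 83.18 - 92 + 24 - 9 = -25.18

-25.18 dB


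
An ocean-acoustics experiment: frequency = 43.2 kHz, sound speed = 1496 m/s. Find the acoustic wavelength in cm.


lambda = c/f = 1496 / 43200 = 0.0346 m = 3.46 cm

3.46 cm


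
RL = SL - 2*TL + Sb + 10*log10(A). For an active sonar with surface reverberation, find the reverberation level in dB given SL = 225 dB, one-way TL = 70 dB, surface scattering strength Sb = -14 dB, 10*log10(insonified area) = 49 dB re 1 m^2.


RL = SL - 2*TL + Sb + 10*log10(A) = 225 - 2*70 + (-14) + 49 = 120

120 dB


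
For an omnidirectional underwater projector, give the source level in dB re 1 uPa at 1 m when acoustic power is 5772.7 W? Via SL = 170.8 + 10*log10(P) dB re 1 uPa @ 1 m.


208.41 dB
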